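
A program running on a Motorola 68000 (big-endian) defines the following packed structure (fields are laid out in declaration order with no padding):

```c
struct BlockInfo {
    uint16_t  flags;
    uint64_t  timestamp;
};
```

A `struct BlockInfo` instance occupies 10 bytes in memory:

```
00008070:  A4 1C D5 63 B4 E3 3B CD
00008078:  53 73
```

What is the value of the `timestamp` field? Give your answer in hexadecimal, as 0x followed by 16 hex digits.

0xD563B4E33BCD5373

`timestamp` follows `flags` (2 bytes), so it starts at byte offset 2 and occupies 8 bytes.
Bytes at offsets 2..9: D5 63 B4 E3 3B CD 53 73.
Big-endian stores the most-significant byte at the lowest address.
The bytes are already most-significant first: 0xD563B4E33BCD5373.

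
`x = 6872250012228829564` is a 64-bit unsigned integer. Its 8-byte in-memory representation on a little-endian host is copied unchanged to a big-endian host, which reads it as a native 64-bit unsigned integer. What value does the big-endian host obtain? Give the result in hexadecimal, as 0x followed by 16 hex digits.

6872250012228829564 in 64-bit hexadecimal is 0x5F5F22F9B292C17C.
Stored little-endian, the bytes at ascending addresses are 7C C1 92 B2 F9 22 5F 5F.
Read back as big-endian, the last byte is least significant, giving 0x7CC192B2F9225F5F.

0x7CC192B2F9225F5F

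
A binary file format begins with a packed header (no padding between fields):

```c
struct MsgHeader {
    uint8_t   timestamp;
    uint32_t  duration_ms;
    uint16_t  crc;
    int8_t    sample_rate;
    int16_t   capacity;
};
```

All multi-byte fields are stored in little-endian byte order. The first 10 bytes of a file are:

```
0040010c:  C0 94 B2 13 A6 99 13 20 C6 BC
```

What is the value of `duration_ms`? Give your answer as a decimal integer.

`duration_ms` follows `timestamp` (1 byte), so it starts at byte offset 1 and occupies 4 bytes.
Bytes at offsets 1..4: 94 B2 13 A6.
Little-endian stores the least-significant byte at the lowest address.
Reassemble most-significant byte first: A6 13 B2 94 → 0xA613B294.
0xA613B294 = 2786308756.

2786308756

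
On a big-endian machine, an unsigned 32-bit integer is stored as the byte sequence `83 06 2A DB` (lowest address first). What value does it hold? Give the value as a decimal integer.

2198219483

Big-endian: lowest address holds the most-significant byte.
The bytes are already most-significant first: 0x83062ADB.
0x83062ADB = 2198219483.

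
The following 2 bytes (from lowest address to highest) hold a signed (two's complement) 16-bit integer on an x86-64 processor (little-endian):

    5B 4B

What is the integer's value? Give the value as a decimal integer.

In little-endian order the low byte comes first in memory.
Reassemble most-significant byte first: 4B 5B → 0x4B5B.
0x4B5B = 19291.

19291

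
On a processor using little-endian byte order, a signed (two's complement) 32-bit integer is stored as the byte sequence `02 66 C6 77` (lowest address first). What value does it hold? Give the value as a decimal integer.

2009490946

Little-endian stores the least-significant byte at the lowest address.
Reassemble most-significant byte first: 77 C6 66 02 → 0x77C66602.
0x77C66602 = 2009490946.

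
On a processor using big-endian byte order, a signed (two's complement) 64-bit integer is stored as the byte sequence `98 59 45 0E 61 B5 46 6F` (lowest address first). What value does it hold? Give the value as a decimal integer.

-7468862578946128273

In big-endian order the high byte comes first in memory.
The bytes are already most-significant first: 0x9859450E61B5466F.
Top bit is set, so as a signed 64-bit value this is 0x9859450E61B5466F − 2^64 = -7468862578946128273.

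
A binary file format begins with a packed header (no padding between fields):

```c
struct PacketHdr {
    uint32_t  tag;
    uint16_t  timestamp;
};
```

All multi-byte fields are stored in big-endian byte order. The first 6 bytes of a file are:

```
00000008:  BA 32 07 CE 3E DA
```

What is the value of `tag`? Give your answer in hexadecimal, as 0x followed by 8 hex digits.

0xBA3207CE

`tag` is the first field, at byte offset 0, occupying 4 bytes.
Bytes at offsets 0..3: BA 32 07 CE.
Big-endian stores the most-significant byte at the lowest address.
The bytes are already most-significant first: 0xBA3207CE.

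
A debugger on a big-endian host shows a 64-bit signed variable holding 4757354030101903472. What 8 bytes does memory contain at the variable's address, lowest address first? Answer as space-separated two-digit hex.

42 05 84 48 EA FF 38 70

4757354030101903472 in hexadecimal, padded to 64 bits, is 0x42058448EAFF3870.
Split into bytes (most-significant first): 42 05 84 48 EA FF 38 70.
Big-endian stores the most-significant byte at the lowest address.
So the memory order matches the most-significant-first order: 42 05 84 48 EA FF 38 70.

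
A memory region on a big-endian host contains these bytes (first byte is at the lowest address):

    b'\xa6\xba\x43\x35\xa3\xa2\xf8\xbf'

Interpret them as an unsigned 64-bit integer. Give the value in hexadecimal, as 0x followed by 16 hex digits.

0xA6BA4335A3A2F8BF

Big-endian: lowest address holds the most-significant byte.
The bytes are already most-significant first: 0xA6BA4335A3A2F8BF.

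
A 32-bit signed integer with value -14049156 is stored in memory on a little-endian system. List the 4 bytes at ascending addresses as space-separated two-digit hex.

Two's complement of -14049156 in 32 bits: 14049156 = 0x00D65F84; invert → 0xFF29A07B; add 1 → 0xFF29A07C.
Split into bytes (most-significant first): FF 29 A0 7C.
In little-endian order the low byte comes first in memory.
So at ascending addresses the bytes are 7C A0 29 FF.

7C A0 29 FF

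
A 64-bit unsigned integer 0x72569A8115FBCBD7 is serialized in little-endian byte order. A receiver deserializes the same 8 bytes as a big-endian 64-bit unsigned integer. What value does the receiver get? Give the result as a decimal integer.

Stored little-endian, the bytes at ascending addresses are D7 CB FB 15 81 9A 56 72.
Read back as big-endian, the last byte is least significant, giving 0xD7CBFB15819A5672.
0xD7CBFB15819A5672 = 15549798208214029938.

15549798208214029938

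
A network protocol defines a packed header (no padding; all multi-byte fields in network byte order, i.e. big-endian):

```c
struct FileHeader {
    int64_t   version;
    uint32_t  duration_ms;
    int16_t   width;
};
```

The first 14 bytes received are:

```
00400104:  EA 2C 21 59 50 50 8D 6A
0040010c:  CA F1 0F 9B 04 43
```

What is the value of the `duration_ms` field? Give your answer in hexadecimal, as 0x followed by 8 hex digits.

0xCAF10F9B

`duration_ms` follows `version` (8 bytes), so it starts at byte offset 8 and occupies 4 bytes.
Bytes at offsets 8..11: CA F1 0F 9B.
In big-endian order the high byte comes first in memory.
The bytes are already most-significant first: 0xCAF10F9B.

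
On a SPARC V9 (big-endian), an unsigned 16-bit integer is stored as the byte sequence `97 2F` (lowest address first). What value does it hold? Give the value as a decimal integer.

38703

Big-endian stores the most-significant byte at the lowest address.
The bytes are already most-significant first: 0x972F.
0x972F = 38703.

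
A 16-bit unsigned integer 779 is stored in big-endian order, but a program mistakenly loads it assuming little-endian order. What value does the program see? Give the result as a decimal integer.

2819

779 in 16-bit hexadecimal is 0x030B.
Stored big-endian, the bytes at ascending addresses are 03 0B.
Read back as little-endian, the first byte is least significant, giving 0x0B03.
0x0B03 = 2819.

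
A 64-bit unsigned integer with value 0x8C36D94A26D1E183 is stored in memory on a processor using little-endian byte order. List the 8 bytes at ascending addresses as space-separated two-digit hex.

83 E1 D1 26 4A D9 36 8C

Split into bytes (most-significant first): 8C 36 D9 4A 26 D1 E1 83.
Little-endian stores the least-significant byte at the lowest address.
So at ascending addresses the bytes are 83 E1 D1 26 4A D9 36 8C.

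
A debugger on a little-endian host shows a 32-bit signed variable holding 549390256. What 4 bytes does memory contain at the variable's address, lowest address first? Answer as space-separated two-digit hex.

B0 07 BF 20

549390256 in hexadecimal, padded to 32 bits, is 0x20BF07B0.
Split into bytes (most-significant first): 20 BF 07 B0.
Little-endian: lowest address holds the least-significant byte.
So at ascending addresses the bytes are B0 07 BF 20.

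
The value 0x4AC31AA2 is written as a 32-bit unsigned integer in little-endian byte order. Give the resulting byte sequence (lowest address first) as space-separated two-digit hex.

A2 1A C3 4A

Split into bytes (most-significant first): 4A C3 1A A2.
Little-endian: lowest address holds the least-significant byte.
So at ascending addresses the bytes are A2 1A C3 4A.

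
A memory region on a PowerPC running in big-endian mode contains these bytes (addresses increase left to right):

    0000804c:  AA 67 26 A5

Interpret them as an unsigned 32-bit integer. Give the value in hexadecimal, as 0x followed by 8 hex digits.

In big-endian order the high byte comes first in memory.
The bytes are already most-significant first: 0xAA6726A5.

0xAA6726A5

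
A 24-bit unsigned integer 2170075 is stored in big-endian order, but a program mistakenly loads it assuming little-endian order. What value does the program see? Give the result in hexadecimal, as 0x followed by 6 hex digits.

0xDB1C21

2170075 in 24-bit hexadecimal is 0x211CDB.
Stored big-endian, the bytes at ascending addresses are 21 1C DB.
Read back as little-endian, the first byte is least significant, giving 0xDB1C21.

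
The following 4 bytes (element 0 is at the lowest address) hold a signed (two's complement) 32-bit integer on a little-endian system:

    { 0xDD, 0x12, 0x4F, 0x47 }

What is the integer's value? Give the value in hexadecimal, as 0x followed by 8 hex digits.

0x474F12DD

Little-endian: lowest address holds the least-significant byte.
Reassemble most-significant byte first: 47 4F 12 DD → 0x474F12DD.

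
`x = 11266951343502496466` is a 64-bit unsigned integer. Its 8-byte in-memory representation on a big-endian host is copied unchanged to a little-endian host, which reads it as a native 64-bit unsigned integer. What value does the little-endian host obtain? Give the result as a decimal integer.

11266951343502496466 in 64-bit hexadecimal is 0x9C5C408D531392D2.
Stored big-endian, the bytes at ascending addresses are 9C 5C 40 8D 53 13 92 D2.
Read back as little-endian, the first byte is least significant, giving 0xD29213538D405C9C.
0xD29213538D405C9C = 15173211344137641116.

15173211344137641116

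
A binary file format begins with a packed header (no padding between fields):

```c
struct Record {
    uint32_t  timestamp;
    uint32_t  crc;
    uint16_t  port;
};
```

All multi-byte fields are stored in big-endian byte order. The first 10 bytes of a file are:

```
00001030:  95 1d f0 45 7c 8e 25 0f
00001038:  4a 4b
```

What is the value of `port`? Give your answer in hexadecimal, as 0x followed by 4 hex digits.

`port` follows `timestamp` (4 B), `crc` (4 B), so it starts at offset 4 + 4 = 8 and occupies 2 bytes.
Bytes at offsets 8..9: 4A 4B.
Big-endian: lowest address holds the most-significant byte.
The bytes are already most-significant first: 0x4A4B.

0x4A4B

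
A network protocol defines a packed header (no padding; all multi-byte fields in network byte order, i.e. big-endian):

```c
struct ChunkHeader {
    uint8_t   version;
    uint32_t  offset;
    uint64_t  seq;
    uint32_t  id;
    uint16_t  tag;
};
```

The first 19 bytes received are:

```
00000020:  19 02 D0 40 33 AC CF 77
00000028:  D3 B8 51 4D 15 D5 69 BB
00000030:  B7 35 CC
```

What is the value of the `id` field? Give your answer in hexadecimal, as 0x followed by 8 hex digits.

`id` follows `version` (1 B), `offset` (4 B), `seq` (8 B), so it starts at offset 1 + 4 + 8 = 13 and occupies 4 bytes.
Bytes at offsets 13..16: D5 69 BB B7.
Big-endian stores the most-significant byte at the lowest address.
The bytes are already most-significant first: 0xD569BBB7.

0xD569BBB7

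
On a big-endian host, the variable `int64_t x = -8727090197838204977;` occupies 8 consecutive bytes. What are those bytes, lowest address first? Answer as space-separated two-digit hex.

Two's complement of -8727090197838204977 in 64 bits: 8727090197838204977 = 0x791CDA4BFCF09031; invert → 0x86E325B4030F6FCE; add 1 → 0x86E325B4030F6FCF.
Split into bytes (most-significant first): 86 E3 25 B4 03 0F 6F CF.
In big-endian order the high byte comes first in memory.
So the memory order matches the most-significant-first order: 86 E3 25 B4 03 0F 6F CF.

86 E3 25 B4 03 0F 6F CF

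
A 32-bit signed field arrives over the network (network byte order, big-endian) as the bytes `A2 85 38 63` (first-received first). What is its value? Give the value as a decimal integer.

Big-endian stores the most-significant byte at the lowest address.
The bytes are already most-significant first: 0xA2853863.
Top bit is set, so as a signed 32-bit value this is 0xA2853863 − 2^32 = -1568327581.

-1568327581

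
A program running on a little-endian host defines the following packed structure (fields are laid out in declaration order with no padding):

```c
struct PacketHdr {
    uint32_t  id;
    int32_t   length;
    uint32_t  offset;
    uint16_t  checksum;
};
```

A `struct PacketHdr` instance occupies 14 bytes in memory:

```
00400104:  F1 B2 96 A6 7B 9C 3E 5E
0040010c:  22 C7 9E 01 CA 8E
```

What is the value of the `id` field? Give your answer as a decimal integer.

2794894065

`id` is the first field, at byte offset 0, occupying 4 bytes.
Bytes at offsets 0..3: F1 B2 96 A6.
Little-endian: lowest address holds the least-significant byte.
Reassemble most-significant byte first: A6 96 B2 F1 → 0xA696B2F1.
0xA696B2F1 = 2794894065.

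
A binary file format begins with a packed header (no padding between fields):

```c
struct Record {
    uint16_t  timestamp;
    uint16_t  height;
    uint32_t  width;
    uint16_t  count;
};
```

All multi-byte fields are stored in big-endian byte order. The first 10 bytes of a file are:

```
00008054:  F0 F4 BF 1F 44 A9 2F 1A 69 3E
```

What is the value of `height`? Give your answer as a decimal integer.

`height` follows `timestamp` (2 bytes), so it starts at byte offset 2 and occupies 2 bytes.
Bytes at offsets 2..3: BF 1F.
Big-endian stores the most-significant byte at the lowest address.
The bytes are already most-significant first: 0xBF1F.
0xBF1F = 48927.

48927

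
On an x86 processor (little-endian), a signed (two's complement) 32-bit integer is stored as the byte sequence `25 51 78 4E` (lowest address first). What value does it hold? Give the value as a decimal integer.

1316507941

In little-endian order the low byte comes first in memory.
Reassemble most-significant byte first: 4E 78 51 25 → 0x4E785125.
0x4E785125 = 1316507941.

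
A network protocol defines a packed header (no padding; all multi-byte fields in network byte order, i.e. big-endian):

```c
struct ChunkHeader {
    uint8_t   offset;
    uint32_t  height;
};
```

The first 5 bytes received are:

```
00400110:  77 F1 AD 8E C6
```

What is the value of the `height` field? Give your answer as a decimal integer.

4054683334

`height` follows `offset` (1 byte), so it starts at byte offset 1 and occupies 4 bytes.
Bytes at offsets 1..4: F1 AD 8E C6.
In big-endian order the high byte comes first in memory.
The bytes are already most-significant first: 0xF1AD8EC6.
0xF1AD8EC6 = 4054683334.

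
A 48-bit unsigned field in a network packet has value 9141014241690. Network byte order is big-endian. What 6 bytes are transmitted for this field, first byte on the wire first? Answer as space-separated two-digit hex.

08 50 4E E8 21 9A

9141014241690 in hexadecimal, padded to 48 bits, is 0x08504EE8219A.
Split into bytes (most-significant first): 08 50 4E E8 21 9A.
Big-endian stores the most-significant byte at the lowest address.
So the memory order matches the most-significant-first order: 08 50 4E E8 21 9A.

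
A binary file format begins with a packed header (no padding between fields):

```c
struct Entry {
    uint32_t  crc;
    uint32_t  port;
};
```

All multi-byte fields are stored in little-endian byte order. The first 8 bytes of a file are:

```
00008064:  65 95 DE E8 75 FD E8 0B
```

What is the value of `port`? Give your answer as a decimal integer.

199818613

`port` follows `crc` (4 bytes), so it starts at byte offset 4 and occupies 4 bytes.
Bytes at offsets 4..7: 75 FD E8 0B.
Little-endian: lowest address holds the least-significant byte.
Reassemble most-significant byte first: 0B E8 FD 75 → 0x0BE8FD75.
0x0BE8FD75 = 199818613.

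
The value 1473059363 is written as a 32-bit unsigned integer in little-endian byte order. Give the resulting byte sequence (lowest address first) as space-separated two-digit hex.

1473059363 in hexadecimal, padded to 32 bits, is 0x57CD1A23.
Split into bytes (most-significant first): 57 CD 1A 23.
In little-endian order the low byte comes first in memory.
So at ascending addresses the bytes are 23 1A CD 57.

23 1A CD 57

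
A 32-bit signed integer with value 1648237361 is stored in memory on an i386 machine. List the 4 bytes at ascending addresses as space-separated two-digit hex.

1648237361 in hexadecimal, padded to 32 bits, is 0x623E1B31.
Split into bytes (most-significant first): 62 3E 1B 31.
In little-endian order the low byte comes first in memory.
So at ascending addresses the bytes are 31 1B 3E 62.

31 1B 3E 62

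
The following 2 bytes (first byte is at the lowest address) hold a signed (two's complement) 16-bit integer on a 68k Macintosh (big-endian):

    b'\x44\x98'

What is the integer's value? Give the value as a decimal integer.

17560

In big-endian order the high byte comes first in memory.
The bytes are already most-significant first: 0x4498.
0x4498 = 17560.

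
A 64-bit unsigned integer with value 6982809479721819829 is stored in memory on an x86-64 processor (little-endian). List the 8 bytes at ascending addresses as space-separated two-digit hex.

6982809479721819829 in hexadecimal, padded to 64 bits, is 0x60E7EC39AD0C9EB5.
Split into bytes (most-significant first): 60 E7 EC 39 AD 0C 9E B5.
In little-endian order the low byte comes first in memory.
So at ascending addresses the bytes are B5 9E 0C AD 39 EC E7 60.

B5 9E 0C AD 39 EC E7 60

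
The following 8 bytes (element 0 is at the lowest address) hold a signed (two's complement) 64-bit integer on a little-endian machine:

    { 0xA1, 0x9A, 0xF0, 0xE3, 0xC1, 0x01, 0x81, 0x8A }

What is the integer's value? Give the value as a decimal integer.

Little-endian stores the least-significant byte at the lowest address.
Reassemble most-significant byte first: 8A 81 01 C1 E3 F0 9A A1 → 0x8A8101C1E3F09AA1.
Top bit is set, so as a signed 64-bit value this is 0x8A8101C1E3F09AA1 − 2^64 = -8466483892215309663.

-8466483892215309663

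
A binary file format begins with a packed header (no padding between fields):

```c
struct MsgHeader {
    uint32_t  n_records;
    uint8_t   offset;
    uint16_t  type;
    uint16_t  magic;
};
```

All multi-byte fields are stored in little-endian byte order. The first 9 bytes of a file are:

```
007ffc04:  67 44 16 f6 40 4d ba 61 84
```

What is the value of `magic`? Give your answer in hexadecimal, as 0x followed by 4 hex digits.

0x8461

`magic` follows `n_records` (4 B), `offset` (1 B), `type` (2 B), so it starts at offset 4 + 1 + 2 = 7 and occupies 2 bytes.
Bytes at offsets 7..8: 61 84.
Little-endian: lowest address holds the least-significant byte.
Reassemble most-significant byte first: 84 61 → 0x8461.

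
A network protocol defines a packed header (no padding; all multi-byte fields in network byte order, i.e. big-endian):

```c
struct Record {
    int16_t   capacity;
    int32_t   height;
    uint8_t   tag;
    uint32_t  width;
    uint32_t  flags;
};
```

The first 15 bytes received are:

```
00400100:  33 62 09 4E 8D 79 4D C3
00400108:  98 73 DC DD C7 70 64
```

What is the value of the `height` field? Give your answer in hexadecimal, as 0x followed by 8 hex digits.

`height` follows `capacity` (2 bytes), so it starts at byte offset 2 and occupies 4 bytes.
Bytes at offsets 2..5: 09 4E 8D 79.
Big-endian stores the most-significant byte at the lowest address.
The bytes are already most-significant first: 0x094E8D79.

0x094E8D79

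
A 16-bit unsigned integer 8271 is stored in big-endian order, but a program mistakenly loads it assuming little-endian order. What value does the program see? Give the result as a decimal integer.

8271 in 16-bit hexadecimal is 0x204F.
Stored big-endian, the bytes at ascending addresses are 20 4F.
Read back as little-endian, the first byte is least significant, giving 0x4F20.
0x4F20 = 20256.

20256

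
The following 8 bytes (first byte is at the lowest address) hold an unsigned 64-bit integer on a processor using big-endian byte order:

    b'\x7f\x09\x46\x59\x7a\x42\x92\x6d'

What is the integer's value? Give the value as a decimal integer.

Big-endian: lowest address holds the most-significant byte.
The bytes are already most-significant first: 0x7F0946597A42926D.
0x7F0946597A42926D = 9153925067724460653.

9153925067724460653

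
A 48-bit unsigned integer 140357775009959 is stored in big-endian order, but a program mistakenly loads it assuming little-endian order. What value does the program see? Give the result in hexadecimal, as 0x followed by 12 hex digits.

140357775009959 in 48-bit hexadecimal is 0x7FA7975228A7.
Stored big-endian, the bytes at ascending addresses are 7F A7 97 52 28 A7.
Read back as little-endian, the first byte is least significant, giving 0xA7285297A77F.

0xA7285297A77F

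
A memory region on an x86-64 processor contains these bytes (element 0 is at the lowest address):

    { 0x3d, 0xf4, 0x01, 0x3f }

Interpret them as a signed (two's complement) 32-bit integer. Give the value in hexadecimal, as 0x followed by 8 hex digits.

Little-endian: lowest address holds the least-significant byte.
Reassemble most-significant byte first: 3F 01 F4 3D → 0x3F01F43D.

0x3F01F43D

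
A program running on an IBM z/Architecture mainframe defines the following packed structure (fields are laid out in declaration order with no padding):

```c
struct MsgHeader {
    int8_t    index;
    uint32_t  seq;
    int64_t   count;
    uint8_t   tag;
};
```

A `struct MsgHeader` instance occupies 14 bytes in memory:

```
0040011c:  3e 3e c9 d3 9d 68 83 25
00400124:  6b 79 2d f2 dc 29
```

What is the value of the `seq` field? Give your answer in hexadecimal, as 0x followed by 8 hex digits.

0x3EC9D39D

`seq` follows `index` (1 byte), so it starts at byte offset 1 and occupies 4 bytes.
Bytes at offsets 1..4: 3E C9 D3 9D.
In big-endian order the high byte comes first in memory.
The bytes are already most-significant first: 0x3EC9D39D.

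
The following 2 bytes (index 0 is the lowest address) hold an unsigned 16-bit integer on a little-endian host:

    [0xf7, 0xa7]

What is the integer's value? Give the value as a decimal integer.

42999

Little-endian: lowest address holds the least-significant byte.
Reassemble most-significant byte first: A7 F7 → 0xA7F7.
0xA7F7 = 42999.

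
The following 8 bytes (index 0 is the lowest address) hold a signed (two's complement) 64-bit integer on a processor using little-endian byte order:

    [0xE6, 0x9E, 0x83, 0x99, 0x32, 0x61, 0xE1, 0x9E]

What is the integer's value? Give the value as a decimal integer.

-6998205476005241114

Little-endian: lowest address holds the least-significant byte.
Reassemble most-significant byte first: 9E E1 61 32 99 83 9E E6 → 0x9EE1613299839EE6.
Top bit is set, so as a signed 64-bit value this is 0x9EE1613299839EE6 − 2^64 = -6998205476005241114.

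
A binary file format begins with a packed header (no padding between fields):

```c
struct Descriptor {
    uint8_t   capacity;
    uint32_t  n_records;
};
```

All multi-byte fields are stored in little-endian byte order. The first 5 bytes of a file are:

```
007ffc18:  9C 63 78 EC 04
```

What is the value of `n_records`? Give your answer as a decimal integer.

`n_records` follows `capacity` (1 byte), so it starts at byte offset 1 and occupies 4 bytes.
Bytes at offsets 1..4: 63 78 EC 04.
In little-endian order the low byte comes first in memory.
Reassemble most-significant byte first: 04 EC 78 63 → 0x04EC7863.
0x04EC7863 = 82606179.

82606179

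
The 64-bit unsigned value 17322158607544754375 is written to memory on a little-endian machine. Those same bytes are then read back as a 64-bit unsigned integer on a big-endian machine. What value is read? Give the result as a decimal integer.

17322158607544754375 in 64-bit hexadecimal is 0xF064AB7A11AE20C7.
Stored little-endian, the bytes at ascending addresses are C7 20 AE 11 7A AB 64 F0.
Read back as big-endian, the last byte is least significant, giving 0xC720AE117AAB64F0.
0xC720AE117AAB64F0 = 14348659802898130160.

14348659802898130160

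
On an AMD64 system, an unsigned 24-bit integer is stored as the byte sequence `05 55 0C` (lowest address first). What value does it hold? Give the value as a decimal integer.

Little-endian stores the least-significant byte at the lowest address.
Reassemble most-significant byte first: 0C 55 05 → 0x0C5505.
0x0C5505 = 808197.

808197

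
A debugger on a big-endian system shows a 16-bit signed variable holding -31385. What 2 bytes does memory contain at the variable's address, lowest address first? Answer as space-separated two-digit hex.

85 67

Two's complement of -31385 in 16 bits: 31385 = 0x7A99; invert → 0x8566; add 1 → 0x8567.
Split into bytes (most-significant first): 85 67.
Big-endian stores the most-significant byte at the lowest address.
So the memory order matches the most-significant-first order: 85 67.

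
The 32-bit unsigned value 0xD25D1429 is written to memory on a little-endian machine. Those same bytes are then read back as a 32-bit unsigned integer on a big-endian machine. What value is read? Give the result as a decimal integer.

Stored little-endian, the bytes at ascending addresses are 29 14 5D D2.
Read back as big-endian, the last byte is least significant, giving 0x29145DD2.
0x29145DD2 = 689200594.

689200594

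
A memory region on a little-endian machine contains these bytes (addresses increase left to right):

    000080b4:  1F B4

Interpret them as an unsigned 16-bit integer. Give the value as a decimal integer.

46111

In little-endian order the low byte comes first in memory.
Reassemble most-significant byte first: B4 1F → 0xB41F.
0xB41F = 46111.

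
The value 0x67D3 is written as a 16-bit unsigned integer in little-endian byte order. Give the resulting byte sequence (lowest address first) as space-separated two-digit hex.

D3 67

Split into bytes (most-significant first): 67 D3.
Little-endian: lowest address holds the least-significant byte.
So at ascending addresses the bytes are D3 67.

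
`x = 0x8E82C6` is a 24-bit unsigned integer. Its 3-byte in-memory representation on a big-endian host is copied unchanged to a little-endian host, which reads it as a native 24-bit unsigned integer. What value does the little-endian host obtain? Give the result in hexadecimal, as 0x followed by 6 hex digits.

Stored big-endian, the bytes at ascending addresses are 8E 82 C6.
Read back as little-endian, the first byte is least significant, giving 0xC6828E.

0xC6828E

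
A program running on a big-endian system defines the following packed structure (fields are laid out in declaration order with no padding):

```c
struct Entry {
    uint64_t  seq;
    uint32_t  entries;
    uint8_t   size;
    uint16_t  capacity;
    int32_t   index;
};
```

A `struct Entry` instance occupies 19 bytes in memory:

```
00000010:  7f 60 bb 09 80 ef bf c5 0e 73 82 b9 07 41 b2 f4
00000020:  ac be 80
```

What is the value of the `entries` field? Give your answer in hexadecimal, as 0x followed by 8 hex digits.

`entries` follows `seq` (8 bytes), so it starts at byte offset 8 and occupies 4 bytes.
Bytes at offsets 8..11: 0E 73 82 B9.
Big-endian stores the most-significant byte at the lowest address.
The bytes are already most-significant first: 0x0E7382B9.

0x0E7382B9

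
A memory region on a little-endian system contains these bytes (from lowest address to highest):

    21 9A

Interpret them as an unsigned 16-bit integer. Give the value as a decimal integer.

39457

Little-endian stores the least-significant byte at the lowest address.
Reassemble most-significant byte first: 9A 21 → 0x9A21.
0x9A21 = 39457.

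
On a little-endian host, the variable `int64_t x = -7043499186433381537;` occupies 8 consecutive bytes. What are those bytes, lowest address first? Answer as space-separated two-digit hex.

5F AB E2 D8 CE 76 40 9E

Two's complement of -7043499186433381537 in 64 bits: 7043499186433381537 = 0x61BF8931271D54A1; invert → 0x9E4076CED8E2AB5E; add 1 → 0x9E4076CED8E2AB5F.
Split into bytes (most-significant first): 9E 40 76 CE D8 E2 AB 5F.
In little-endian order the low byte comes first in memory.
So at ascending addresses the bytes are 5F AB E2 D8 CE 76 40 9E.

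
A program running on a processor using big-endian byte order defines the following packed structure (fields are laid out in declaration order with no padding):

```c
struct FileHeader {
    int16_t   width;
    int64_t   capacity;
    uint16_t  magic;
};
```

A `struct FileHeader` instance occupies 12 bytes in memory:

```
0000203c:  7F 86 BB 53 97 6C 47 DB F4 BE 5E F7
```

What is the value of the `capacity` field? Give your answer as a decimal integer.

-4948445074232183618

`capacity` follows `width` (2 bytes), so it starts at byte offset 2 and occupies 8 bytes.
Bytes at offsets 2..9: BB 53 97 6C 47 DB F4 BE.
In big-endian order the high byte comes first in memory.
The bytes are already most-significant first: 0xBB53976C47DBF4BE.
Top bit is set, so as a signed 64-bit value this is 0xBB53976C47DBF4BE − 2^64 = -4948445074232183618.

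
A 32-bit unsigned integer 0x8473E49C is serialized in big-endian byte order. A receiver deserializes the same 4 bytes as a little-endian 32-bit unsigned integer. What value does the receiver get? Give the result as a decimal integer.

2632217476

Stored big-endian, the bytes at ascending addresses are 84 73 E4 9C.
Read back as little-endian, the first byte is least significant, giving 0x9CE47384.
0x9CE47384 = 2632217476.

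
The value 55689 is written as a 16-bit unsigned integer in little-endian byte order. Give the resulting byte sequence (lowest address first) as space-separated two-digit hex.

89 D9

55689 in hexadecimal, padded to 16 bits, is 0xD989.
Split into bytes (most-significant first): D9 89.
Little-endian: lowest address holds the least-significant byte.
So at ascending addresses the bytes are 89 D9.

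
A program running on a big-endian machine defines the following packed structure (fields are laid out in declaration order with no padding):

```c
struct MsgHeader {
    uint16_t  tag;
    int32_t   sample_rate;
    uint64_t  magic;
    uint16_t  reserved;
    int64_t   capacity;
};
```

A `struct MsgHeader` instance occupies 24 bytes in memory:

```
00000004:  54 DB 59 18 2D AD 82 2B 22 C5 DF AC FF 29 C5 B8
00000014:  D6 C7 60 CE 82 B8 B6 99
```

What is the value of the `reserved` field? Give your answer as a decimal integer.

`reserved` follows `tag` (2 B), `sample_rate` (4 B), `magic` (8 B), so it starts at offset 2 + 4 + 8 = 14 and occupies 2 bytes.
Bytes at offsets 14..15: C5 B8.
In big-endian order the high byte comes first in memory.
The bytes are already most-significant first: 0xC5B8.
0xC5B8 = 50616.

50616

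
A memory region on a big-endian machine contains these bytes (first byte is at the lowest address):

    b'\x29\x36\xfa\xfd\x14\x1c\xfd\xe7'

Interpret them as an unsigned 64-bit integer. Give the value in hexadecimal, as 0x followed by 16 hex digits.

0x2936FAFD141CFDE7

Big-endian: lowest address holds the most-significant byte.
The bytes are already most-significant first: 0x2936FAFD141CFDE7.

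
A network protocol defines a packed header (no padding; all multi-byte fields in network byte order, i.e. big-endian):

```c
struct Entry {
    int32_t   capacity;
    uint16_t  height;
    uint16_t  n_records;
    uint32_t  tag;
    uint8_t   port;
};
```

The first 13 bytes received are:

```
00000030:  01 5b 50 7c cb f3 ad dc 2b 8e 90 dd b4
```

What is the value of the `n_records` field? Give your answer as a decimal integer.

44508

`n_records` follows `capacity` (4 B), `height` (2 B), so it starts at offset 4 + 2 = 6 and occupies 2 bytes.
Bytes at offsets 6..7: AD DC.
In big-endian order the high byte comes first in memory.
The bytes are already most-significant first: 0xADDC.
0xADDC = 44508.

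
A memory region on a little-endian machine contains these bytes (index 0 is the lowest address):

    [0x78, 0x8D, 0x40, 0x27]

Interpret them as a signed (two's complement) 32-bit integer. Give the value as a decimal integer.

In little-endian order the low byte comes first in memory.
Reassemble most-significant byte first: 27 40 8D 78 → 0x27408D78.
0x27408D78 = 658541944.

658541944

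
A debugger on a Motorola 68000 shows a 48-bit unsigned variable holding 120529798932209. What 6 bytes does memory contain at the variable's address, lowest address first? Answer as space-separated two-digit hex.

6D 9F 07 D9 A6 F1

120529798932209 in hexadecimal, padded to 48 bits, is 0x6D9F07D9A6F1.
Split into bytes (most-significant first): 6D 9F 07 D9 A6 F1.
Big-endian: lowest address holds the most-significant byte.
So the memory order matches the most-significant-first order: 6D 9F 07 D9 A6 F1.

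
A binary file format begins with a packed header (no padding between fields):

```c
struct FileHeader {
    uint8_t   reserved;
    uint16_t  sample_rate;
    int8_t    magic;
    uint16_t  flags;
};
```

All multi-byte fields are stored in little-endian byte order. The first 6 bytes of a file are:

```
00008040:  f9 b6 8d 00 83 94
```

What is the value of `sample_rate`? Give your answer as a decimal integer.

36278

`sample_rate` follows `reserved` (1 byte), so it starts at byte offset 1 and occupies 2 bytes.
Bytes at offsets 1..2: B6 8D.
Little-endian: lowest address holds the least-significant byte.
Reassemble most-significant byte first: 8D B6 → 0x8DB6.
0x8DB6 = 36278.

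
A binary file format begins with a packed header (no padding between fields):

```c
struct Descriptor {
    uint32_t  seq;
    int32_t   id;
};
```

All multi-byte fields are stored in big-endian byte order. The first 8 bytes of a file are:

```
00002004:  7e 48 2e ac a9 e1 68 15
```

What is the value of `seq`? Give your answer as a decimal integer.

`seq` is the first field, at byte offset 0, occupying 4 bytes.
Bytes at offsets 0..3: 7E 48 2E AC.
In big-endian order the high byte comes first in memory.
The bytes are already most-significant first: 0x7E482EAC.
0x7E482EAC = 2118659756.

2118659756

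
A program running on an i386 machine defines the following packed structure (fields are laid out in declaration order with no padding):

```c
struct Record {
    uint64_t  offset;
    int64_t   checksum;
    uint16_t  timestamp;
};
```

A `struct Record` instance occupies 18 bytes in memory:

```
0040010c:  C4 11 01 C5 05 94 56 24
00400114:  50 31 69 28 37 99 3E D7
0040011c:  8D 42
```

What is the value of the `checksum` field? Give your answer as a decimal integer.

`checksum` follows `offset` (8 bytes), so it starts at byte offset 8 and occupies 8 bytes.
Bytes at offsets 8..15: 50 31 69 28 37 99 3E D7.
In little-endian order the low byte comes first in memory.
Reassemble most-significant byte first: D7 3E 99 37 28 69 31 50 → 0xD73E993728693150.
Top bit is set, so as a signed 64-bit value this is 0xD73E993728693150 − 2^64 = -2936741444818751152.

-2936741444818751152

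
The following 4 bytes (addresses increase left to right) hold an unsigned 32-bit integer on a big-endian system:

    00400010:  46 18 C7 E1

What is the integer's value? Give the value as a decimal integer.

Big-endian: lowest address holds the most-significant byte.
The bytes are already most-significant first: 0x4618C7E1.
0x4618C7E1 = 1176029153.

1176029153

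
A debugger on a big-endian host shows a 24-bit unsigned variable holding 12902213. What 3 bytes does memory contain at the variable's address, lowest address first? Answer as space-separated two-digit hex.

C4 DF 45

12902213 in hexadecimal, padded to 24 bits, is 0xC4DF45.
Split into bytes (most-significant first): C4 DF 45.
Big-endian: lowest address holds the most-significant byte.
So the memory order matches the most-significant-first order: C4 DF 45.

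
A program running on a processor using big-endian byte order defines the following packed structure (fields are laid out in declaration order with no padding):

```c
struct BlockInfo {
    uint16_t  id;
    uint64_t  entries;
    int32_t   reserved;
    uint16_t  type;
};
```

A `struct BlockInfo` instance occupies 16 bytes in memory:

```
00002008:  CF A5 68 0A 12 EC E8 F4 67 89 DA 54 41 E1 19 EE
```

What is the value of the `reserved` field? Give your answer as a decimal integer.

`reserved` follows `id` (2 B), `entries` (8 B), so it starts at offset 2 + 8 = 10 and occupies 4 bytes.
Bytes at offsets 10..13: DA 54 41 E1.
In big-endian order the high byte comes first in memory.
The bytes are already most-significant first: 0xDA5441E1.
Top bit is set, so as a signed 32-bit value this is 0xDA5441E1 − 2^32 = -632012319.

-632012319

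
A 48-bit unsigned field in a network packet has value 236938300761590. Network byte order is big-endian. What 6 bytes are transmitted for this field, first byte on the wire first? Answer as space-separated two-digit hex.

D7 7E 7F 40 25 F6

236938300761590 in hexadecimal, padded to 48 bits, is 0xD77E7F4025F6.
Split into bytes (most-significant first): D7 7E 7F 40 25 F6.
In big-endian order the high byte comes first in memory.
So the memory order matches the most-significant-first order: D7 7E 7F 40 25 F6.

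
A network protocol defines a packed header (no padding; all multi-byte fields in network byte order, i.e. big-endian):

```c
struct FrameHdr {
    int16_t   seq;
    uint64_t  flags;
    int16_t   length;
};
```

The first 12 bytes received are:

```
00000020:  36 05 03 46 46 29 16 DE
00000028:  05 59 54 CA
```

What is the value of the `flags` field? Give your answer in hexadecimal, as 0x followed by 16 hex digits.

0x0346462916DE0559

`flags` follows `seq` (2 bytes), so it starts at byte offset 2 and occupies 8 bytes.
Bytes at offsets 2..9: 03 46 46 29 16 DE 05 59.
Big-endian: lowest address holds the most-significant byte.
The bytes are already most-significant first: 0x0346462916DE0559.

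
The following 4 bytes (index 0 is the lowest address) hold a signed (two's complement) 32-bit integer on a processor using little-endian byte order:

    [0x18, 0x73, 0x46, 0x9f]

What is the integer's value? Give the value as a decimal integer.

Little-endian stores the least-significant byte at the lowest address.
Reassemble most-significant byte first: 9F 46 73 18 → 0x9F467318.
Top bit is set, so as a signed 32-bit value this is 0x9F467318 − 2^32 = -1622772968.

-1622772968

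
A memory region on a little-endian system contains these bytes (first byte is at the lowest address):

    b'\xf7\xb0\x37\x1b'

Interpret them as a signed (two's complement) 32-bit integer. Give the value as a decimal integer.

456634615

In little-endian order the low byte comes first in memory.
Reassemble most-significant byte first: 1B 37 B0 F7 → 0x1B37B0F7.
0x1B37B0F7 = 456634615.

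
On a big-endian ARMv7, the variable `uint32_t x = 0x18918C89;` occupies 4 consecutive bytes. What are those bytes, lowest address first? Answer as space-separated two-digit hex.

18 91 8C 89

Split into bytes (most-significant first): 18 91 8C 89.
Big-endian: lowest address holds the most-significant byte.
So the memory order matches the most-significant-first order: 18 91 8C 89.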